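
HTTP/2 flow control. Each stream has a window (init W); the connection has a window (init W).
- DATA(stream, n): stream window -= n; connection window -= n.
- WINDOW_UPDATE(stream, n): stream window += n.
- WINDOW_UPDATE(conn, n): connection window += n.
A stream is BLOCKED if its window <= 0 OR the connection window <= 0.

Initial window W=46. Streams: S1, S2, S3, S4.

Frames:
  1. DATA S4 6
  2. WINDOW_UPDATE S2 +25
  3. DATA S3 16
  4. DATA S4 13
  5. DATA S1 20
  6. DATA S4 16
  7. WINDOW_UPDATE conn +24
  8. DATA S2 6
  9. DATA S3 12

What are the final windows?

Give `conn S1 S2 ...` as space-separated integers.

Op 1: conn=40 S1=46 S2=46 S3=46 S4=40 blocked=[]
Op 2: conn=40 S1=46 S2=71 S3=46 S4=40 blocked=[]
Op 3: conn=24 S1=46 S2=71 S3=30 S4=40 blocked=[]
Op 4: conn=11 S1=46 S2=71 S3=30 S4=27 blocked=[]
Op 5: conn=-9 S1=26 S2=71 S3=30 S4=27 blocked=[1, 2, 3, 4]
Op 6: conn=-25 S1=26 S2=71 S3=30 S4=11 blocked=[1, 2, 3, 4]
Op 7: conn=-1 S1=26 S2=71 S3=30 S4=11 blocked=[1, 2, 3, 4]
Op 8: conn=-7 S1=26 S2=65 S3=30 S4=11 blocked=[1, 2, 3, 4]
Op 9: conn=-19 S1=26 S2=65 S3=18 S4=11 blocked=[1, 2, 3, 4]

Answer: -19 26 65 18 11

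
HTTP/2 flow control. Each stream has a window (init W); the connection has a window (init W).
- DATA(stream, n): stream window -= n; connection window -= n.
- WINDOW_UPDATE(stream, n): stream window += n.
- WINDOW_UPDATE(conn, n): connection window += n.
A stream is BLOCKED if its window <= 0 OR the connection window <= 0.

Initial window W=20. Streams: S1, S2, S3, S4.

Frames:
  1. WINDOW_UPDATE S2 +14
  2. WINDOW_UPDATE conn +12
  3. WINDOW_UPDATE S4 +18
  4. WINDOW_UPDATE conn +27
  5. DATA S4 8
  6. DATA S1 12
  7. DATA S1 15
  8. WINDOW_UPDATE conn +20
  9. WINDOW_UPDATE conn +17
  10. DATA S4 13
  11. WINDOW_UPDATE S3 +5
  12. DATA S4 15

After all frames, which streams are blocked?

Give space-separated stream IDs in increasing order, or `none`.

Answer: S1

Derivation:
Op 1: conn=20 S1=20 S2=34 S3=20 S4=20 blocked=[]
Op 2: conn=32 S1=20 S2=34 S3=20 S4=20 blocked=[]
Op 3: conn=32 S1=20 S2=34 S3=20 S4=38 blocked=[]
Op 4: conn=59 S1=20 S2=34 S3=20 S4=38 blocked=[]
Op 5: conn=51 S1=20 S2=34 S3=20 S4=30 blocked=[]
Op 6: conn=39 S1=8 S2=34 S3=20 S4=30 blocked=[]
Op 7: conn=24 S1=-7 S2=34 S3=20 S4=30 blocked=[1]
Op 8: conn=44 S1=-7 S2=34 S3=20 S4=30 blocked=[1]
Op 9: conn=61 S1=-7 S2=34 S3=20 S4=30 blocked=[1]
Op 10: conn=48 S1=-7 S2=34 S3=20 S4=17 blocked=[1]
Op 11: conn=48 S1=-7 S2=34 S3=25 S4=17 blocked=[1]
Op 12: conn=33 S1=-7 S2=34 S3=25 S4=2 blocked=[1]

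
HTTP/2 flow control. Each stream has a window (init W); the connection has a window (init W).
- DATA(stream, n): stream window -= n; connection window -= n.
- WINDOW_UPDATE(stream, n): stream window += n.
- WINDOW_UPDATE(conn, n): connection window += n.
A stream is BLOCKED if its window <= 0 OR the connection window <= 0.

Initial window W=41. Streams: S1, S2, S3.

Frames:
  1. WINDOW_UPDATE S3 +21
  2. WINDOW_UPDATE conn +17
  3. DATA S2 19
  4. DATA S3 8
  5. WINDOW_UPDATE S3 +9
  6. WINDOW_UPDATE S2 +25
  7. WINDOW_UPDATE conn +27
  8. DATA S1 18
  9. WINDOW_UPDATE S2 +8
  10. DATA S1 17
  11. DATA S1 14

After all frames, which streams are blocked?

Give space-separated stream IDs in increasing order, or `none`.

Op 1: conn=41 S1=41 S2=41 S3=62 blocked=[]
Op 2: conn=58 S1=41 S2=41 S3=62 blocked=[]
Op 3: conn=39 S1=41 S2=22 S3=62 blocked=[]
Op 4: conn=31 S1=41 S2=22 S3=54 blocked=[]
Op 5: conn=31 S1=41 S2=22 S3=63 blocked=[]
Op 6: conn=31 S1=41 S2=47 S3=63 blocked=[]
Op 7: conn=58 S1=41 S2=47 S3=63 blocked=[]
Op 8: conn=40 S1=23 S2=47 S3=63 blocked=[]
Op 9: conn=40 S1=23 S2=55 S3=63 blocked=[]
Op 10: conn=23 S1=6 S2=55 S3=63 blocked=[]
Op 11: conn=9 S1=-8 S2=55 S3=63 blocked=[1]

Answer: S1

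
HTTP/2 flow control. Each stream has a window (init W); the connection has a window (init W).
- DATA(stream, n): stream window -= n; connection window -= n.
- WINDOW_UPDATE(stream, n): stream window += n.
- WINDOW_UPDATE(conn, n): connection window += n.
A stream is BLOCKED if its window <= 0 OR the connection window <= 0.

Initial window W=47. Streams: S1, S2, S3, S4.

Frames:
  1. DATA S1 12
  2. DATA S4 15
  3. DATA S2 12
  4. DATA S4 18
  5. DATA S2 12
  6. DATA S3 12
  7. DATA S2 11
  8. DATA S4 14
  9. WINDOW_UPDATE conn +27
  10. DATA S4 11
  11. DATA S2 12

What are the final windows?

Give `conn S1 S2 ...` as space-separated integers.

Answer: -55 35 0 35 -11

Derivation:
Op 1: conn=35 S1=35 S2=47 S3=47 S4=47 blocked=[]
Op 2: conn=20 S1=35 S2=47 S3=47 S4=32 blocked=[]
Op 3: conn=8 S1=35 S2=35 S3=47 S4=32 blocked=[]
Op 4: conn=-10 S1=35 S2=35 S3=47 S4=14 blocked=[1, 2, 3, 4]
Op 5: conn=-22 S1=35 S2=23 S3=47 S4=14 blocked=[1, 2, 3, 4]
Op 6: conn=-34 S1=35 S2=23 S3=35 S4=14 blocked=[1, 2, 3, 4]
Op 7: conn=-45 S1=35 S2=12 S3=35 S4=14 blocked=[1, 2, 3, 4]
Op 8: conn=-59 S1=35 S2=12 S3=35 S4=0 blocked=[1, 2, 3, 4]
Op 9: conn=-32 S1=35 S2=12 S3=35 S4=0 blocked=[1, 2, 3, 4]
Op 10: conn=-43 S1=35 S2=12 S3=35 S4=-11 blocked=[1, 2, 3, 4]
Op 11: conn=-55 S1=35 S2=0 S3=35 S4=-11 blocked=[1, 2, 3, 4]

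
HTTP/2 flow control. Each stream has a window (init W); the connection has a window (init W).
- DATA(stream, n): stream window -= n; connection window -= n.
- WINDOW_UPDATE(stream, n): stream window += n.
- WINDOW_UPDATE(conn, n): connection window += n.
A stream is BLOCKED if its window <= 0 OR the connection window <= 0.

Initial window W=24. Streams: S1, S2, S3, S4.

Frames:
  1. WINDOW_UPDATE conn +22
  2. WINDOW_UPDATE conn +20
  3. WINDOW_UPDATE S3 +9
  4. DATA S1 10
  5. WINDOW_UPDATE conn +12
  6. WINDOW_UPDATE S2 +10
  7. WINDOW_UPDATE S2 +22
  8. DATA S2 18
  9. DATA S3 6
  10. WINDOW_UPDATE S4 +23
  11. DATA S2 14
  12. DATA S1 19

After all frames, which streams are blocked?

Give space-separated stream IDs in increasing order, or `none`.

Answer: S1

Derivation:
Op 1: conn=46 S1=24 S2=24 S3=24 S4=24 blocked=[]
Op 2: conn=66 S1=24 S2=24 S3=24 S4=24 blocked=[]
Op 3: conn=66 S1=24 S2=24 S3=33 S4=24 blocked=[]
Op 4: conn=56 S1=14 S2=24 S3=33 S4=24 blocked=[]
Op 5: conn=68 S1=14 S2=24 S3=33 S4=24 blocked=[]
Op 6: conn=68 S1=14 S2=34 S3=33 S4=24 blocked=[]
Op 7: conn=68 S1=14 S2=56 S3=33 S4=24 blocked=[]
Op 8: conn=50 S1=14 S2=38 S3=33 S4=24 blocked=[]
Op 9: conn=44 S1=14 S2=38 S3=27 S4=24 blocked=[]
Op 10: conn=44 S1=14 S2=38 S3=27 S4=47 blocked=[]
Op 11: conn=30 S1=14 S2=24 S3=27 S4=47 blocked=[]
Op 12: conn=11 S1=-5 S2=24 S3=27 S4=47 blocked=[1]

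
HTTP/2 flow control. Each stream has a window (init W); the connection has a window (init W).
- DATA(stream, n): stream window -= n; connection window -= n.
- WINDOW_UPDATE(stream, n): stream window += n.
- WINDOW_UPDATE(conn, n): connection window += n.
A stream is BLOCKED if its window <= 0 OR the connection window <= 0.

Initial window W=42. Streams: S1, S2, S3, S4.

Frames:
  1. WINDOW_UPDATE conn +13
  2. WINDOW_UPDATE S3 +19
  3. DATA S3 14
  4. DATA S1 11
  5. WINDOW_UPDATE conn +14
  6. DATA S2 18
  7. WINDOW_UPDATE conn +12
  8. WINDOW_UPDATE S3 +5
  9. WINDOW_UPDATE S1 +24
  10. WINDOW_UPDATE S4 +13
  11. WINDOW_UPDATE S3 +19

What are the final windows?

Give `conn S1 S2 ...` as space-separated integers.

Answer: 38 55 24 71 55

Derivation:
Op 1: conn=55 S1=42 S2=42 S3=42 S4=42 blocked=[]
Op 2: conn=55 S1=42 S2=42 S3=61 S4=42 blocked=[]
Op 3: conn=41 S1=42 S2=42 S3=47 S4=42 blocked=[]
Op 4: conn=30 S1=31 S2=42 S3=47 S4=42 blocked=[]
Op 5: conn=44 S1=31 S2=42 S3=47 S4=42 blocked=[]
Op 6: conn=26 S1=31 S2=24 S3=47 S4=42 blocked=[]
Op 7: conn=38 S1=31 S2=24 S3=47 S4=42 blocked=[]
Op 8: conn=38 S1=31 S2=24 S3=52 S4=42 blocked=[]
Op 9: conn=38 S1=55 S2=24 S3=52 S4=42 blocked=[]
Op 10: conn=38 S1=55 S2=24 S3=52 S4=55 blocked=[]
Op 11: conn=38 S1=55 S2=24 S3=71 S4=55 blocked=[]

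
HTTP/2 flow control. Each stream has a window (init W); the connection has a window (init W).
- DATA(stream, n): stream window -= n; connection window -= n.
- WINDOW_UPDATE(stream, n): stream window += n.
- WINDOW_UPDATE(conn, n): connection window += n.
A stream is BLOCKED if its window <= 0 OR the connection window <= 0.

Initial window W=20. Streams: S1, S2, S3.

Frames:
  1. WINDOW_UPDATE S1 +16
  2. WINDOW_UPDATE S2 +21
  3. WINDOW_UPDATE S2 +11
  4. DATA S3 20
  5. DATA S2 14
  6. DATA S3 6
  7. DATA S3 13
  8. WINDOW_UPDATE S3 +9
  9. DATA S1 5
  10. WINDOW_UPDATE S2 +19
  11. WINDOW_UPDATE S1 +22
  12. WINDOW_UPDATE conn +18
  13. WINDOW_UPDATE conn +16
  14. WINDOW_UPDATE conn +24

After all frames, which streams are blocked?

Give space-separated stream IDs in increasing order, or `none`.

Answer: S3

Derivation:
Op 1: conn=20 S1=36 S2=20 S3=20 blocked=[]
Op 2: conn=20 S1=36 S2=41 S3=20 blocked=[]
Op 3: conn=20 S1=36 S2=52 S3=20 blocked=[]
Op 4: conn=0 S1=36 S2=52 S3=0 blocked=[1, 2, 3]
Op 5: conn=-14 S1=36 S2=38 S3=0 blocked=[1, 2, 3]
Op 6: conn=-20 S1=36 S2=38 S3=-6 blocked=[1, 2, 3]
Op 7: conn=-33 S1=36 S2=38 S3=-19 blocked=[1, 2, 3]
Op 8: conn=-33 S1=36 S2=38 S3=-10 blocked=[1, 2, 3]
Op 9: conn=-38 S1=31 S2=38 S3=-10 blocked=[1, 2, 3]
Op 10: conn=-38 S1=31 S2=57 S3=-10 blocked=[1, 2, 3]
Op 11: conn=-38 S1=53 S2=57 S3=-10 blocked=[1, 2, 3]
Op 12: conn=-20 S1=53 S2=57 S3=-10 blocked=[1, 2, 3]
Op 13: conn=-4 S1=53 S2=57 S3=-10 blocked=[1, 2, 3]
Op 14: conn=20 S1=53 S2=57 S3=-10 blocked=[3]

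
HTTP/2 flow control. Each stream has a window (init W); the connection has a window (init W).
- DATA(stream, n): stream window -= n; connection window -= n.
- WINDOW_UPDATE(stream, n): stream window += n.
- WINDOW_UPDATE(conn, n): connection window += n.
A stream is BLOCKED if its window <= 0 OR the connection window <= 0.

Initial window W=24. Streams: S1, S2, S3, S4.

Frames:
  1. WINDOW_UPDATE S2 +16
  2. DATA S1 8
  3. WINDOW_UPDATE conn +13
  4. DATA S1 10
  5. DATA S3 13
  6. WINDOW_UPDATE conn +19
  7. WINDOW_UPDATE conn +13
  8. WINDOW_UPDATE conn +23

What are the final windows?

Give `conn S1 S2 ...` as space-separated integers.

Op 1: conn=24 S1=24 S2=40 S3=24 S4=24 blocked=[]
Op 2: conn=16 S1=16 S2=40 S3=24 S4=24 blocked=[]
Op 3: conn=29 S1=16 S2=40 S3=24 S4=24 blocked=[]
Op 4: conn=19 S1=6 S2=40 S3=24 S4=24 blocked=[]
Op 5: conn=6 S1=6 S2=40 S3=11 S4=24 blocked=[]
Op 6: conn=25 S1=6 S2=40 S3=11 S4=24 blocked=[]
Op 7: conn=38 S1=6 S2=40 S3=11 S4=24 blocked=[]
Op 8: conn=61 S1=6 S2=40 S3=11 S4=24 blocked=[]

Answer: 61 6 40 11 24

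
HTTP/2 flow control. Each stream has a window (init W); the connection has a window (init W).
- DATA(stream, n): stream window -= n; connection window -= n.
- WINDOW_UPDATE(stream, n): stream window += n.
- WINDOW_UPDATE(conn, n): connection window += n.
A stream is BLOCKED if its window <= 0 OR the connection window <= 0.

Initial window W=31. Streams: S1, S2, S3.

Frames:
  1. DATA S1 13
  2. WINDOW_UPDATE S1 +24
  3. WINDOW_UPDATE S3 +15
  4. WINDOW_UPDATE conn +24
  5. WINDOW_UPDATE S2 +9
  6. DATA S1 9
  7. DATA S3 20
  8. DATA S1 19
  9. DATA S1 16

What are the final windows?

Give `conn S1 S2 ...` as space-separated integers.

Answer: -22 -2 40 26

Derivation:
Op 1: conn=18 S1=18 S2=31 S3=31 blocked=[]
Op 2: conn=18 S1=42 S2=31 S3=31 blocked=[]
Op 3: conn=18 S1=42 S2=31 S3=46 blocked=[]
Op 4: conn=42 S1=42 S2=31 S3=46 blocked=[]
Op 5: conn=42 S1=42 S2=40 S3=46 blocked=[]
Op 6: conn=33 S1=33 S2=40 S3=46 blocked=[]
Op 7: conn=13 S1=33 S2=40 S3=26 blocked=[]
Op 8: conn=-6 S1=14 S2=40 S3=26 blocked=[1, 2, 3]
Op 9: conn=-22 S1=-2 S2=40 S3=26 blocked=[1, 2, 3]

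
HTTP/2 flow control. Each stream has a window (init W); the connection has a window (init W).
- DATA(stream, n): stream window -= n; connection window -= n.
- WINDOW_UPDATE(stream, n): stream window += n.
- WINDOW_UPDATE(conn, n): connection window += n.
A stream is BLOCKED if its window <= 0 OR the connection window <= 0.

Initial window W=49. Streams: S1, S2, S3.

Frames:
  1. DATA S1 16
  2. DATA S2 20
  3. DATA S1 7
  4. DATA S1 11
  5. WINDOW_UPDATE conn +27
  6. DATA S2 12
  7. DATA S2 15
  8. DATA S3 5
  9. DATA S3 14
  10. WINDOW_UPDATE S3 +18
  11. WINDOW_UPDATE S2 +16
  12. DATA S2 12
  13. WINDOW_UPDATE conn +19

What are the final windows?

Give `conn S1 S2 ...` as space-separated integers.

Op 1: conn=33 S1=33 S2=49 S3=49 blocked=[]
Op 2: conn=13 S1=33 S2=29 S3=49 blocked=[]
Op 3: conn=6 S1=26 S2=29 S3=49 blocked=[]
Op 4: conn=-5 S1=15 S2=29 S3=49 blocked=[1, 2, 3]
Op 5: conn=22 S1=15 S2=29 S3=49 blocked=[]
Op 6: conn=10 S1=15 S2=17 S3=49 blocked=[]
Op 7: conn=-5 S1=15 S2=2 S3=49 blocked=[1, 2, 3]
Op 8: conn=-10 S1=15 S2=2 S3=44 blocked=[1, 2, 3]
Op 9: conn=-24 S1=15 S2=2 S3=30 blocked=[1, 2, 3]
Op 10: conn=-24 S1=15 S2=2 S3=48 blocked=[1, 2, 3]
Op 11: conn=-24 S1=15 S2=18 S3=48 blocked=[1, 2, 3]
Op 12: conn=-36 S1=15 S2=6 S3=48 blocked=[1, 2, 3]
Op 13: conn=-17 S1=15 S2=6 S3=48 blocked=[1, 2, 3]

Answer: -17 15 6 48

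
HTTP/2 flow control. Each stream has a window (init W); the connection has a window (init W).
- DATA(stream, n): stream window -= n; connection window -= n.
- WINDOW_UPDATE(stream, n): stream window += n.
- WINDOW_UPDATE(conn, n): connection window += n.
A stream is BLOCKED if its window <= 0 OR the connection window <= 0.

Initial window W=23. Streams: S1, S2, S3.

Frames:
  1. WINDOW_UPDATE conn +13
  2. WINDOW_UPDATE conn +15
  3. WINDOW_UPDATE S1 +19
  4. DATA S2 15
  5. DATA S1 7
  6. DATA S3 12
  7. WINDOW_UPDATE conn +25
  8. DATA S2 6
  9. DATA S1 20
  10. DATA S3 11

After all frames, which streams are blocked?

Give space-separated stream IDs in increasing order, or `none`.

Answer: S3

Derivation:
Op 1: conn=36 S1=23 S2=23 S3=23 blocked=[]
Op 2: conn=51 S1=23 S2=23 S3=23 blocked=[]
Op 3: conn=51 S1=42 S2=23 S3=23 blocked=[]
Op 4: conn=36 S1=42 S2=8 S3=23 blocked=[]
Op 5: conn=29 S1=35 S2=8 S3=23 blocked=[]
Op 6: conn=17 S1=35 S2=8 S3=11 blocked=[]
Op 7: conn=42 S1=35 S2=8 S3=11 blocked=[]
Op 8: conn=36 S1=35 S2=2 S3=11 blocked=[]
Op 9: conn=16 S1=15 S2=2 S3=11 blocked=[]
Op 10: conn=5 S1=15 S2=2 S3=0 blocked=[3]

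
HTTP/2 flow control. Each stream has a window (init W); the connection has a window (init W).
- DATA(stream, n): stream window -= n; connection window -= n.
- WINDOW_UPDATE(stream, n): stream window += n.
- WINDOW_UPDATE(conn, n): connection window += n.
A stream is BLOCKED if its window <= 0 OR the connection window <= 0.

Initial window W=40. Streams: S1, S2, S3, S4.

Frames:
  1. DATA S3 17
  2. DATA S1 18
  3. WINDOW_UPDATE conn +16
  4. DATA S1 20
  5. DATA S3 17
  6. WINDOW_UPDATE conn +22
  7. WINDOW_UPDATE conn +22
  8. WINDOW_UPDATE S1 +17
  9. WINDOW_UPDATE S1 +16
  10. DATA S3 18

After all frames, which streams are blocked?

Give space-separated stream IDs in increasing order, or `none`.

Op 1: conn=23 S1=40 S2=40 S3=23 S4=40 blocked=[]
Op 2: conn=5 S1=22 S2=40 S3=23 S4=40 blocked=[]
Op 3: conn=21 S1=22 S2=40 S3=23 S4=40 blocked=[]
Op 4: conn=1 S1=2 S2=40 S3=23 S4=40 blocked=[]
Op 5: conn=-16 S1=2 S2=40 S3=6 S4=40 blocked=[1, 2, 3, 4]
Op 6: conn=6 S1=2 S2=40 S3=6 S4=40 blocked=[]
Op 7: conn=28 S1=2 S2=40 S3=6 S4=40 blocked=[]
Op 8: conn=28 S1=19 S2=40 S3=6 S4=40 blocked=[]
Op 9: conn=28 S1=35 S2=40 S3=6 S4=40 blocked=[]
Op 10: conn=10 S1=35 S2=40 S3=-12 S4=40 blocked=[3]

Answer: S3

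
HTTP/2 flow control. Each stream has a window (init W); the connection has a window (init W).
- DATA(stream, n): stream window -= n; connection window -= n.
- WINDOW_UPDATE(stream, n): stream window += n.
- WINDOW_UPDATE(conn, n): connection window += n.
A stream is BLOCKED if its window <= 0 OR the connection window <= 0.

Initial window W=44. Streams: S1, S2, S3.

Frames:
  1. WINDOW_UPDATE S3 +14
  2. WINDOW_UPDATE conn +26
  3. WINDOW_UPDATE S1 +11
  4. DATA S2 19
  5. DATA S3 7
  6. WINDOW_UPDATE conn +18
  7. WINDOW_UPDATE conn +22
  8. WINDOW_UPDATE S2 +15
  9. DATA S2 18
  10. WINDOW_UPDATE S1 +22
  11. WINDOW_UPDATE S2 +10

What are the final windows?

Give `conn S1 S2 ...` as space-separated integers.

Op 1: conn=44 S1=44 S2=44 S3=58 blocked=[]
Op 2: conn=70 S1=44 S2=44 S3=58 blocked=[]
Op 3: conn=70 S1=55 S2=44 S3=58 blocked=[]
Op 4: conn=51 S1=55 S2=25 S3=58 blocked=[]
Op 5: conn=44 S1=55 S2=25 S3=51 blocked=[]
Op 6: conn=62 S1=55 S2=25 S3=51 blocked=[]
Op 7: conn=84 S1=55 S2=25 S3=51 blocked=[]
Op 8: conn=84 S1=55 S2=40 S3=51 blocked=[]
Op 9: conn=66 S1=55 S2=22 S3=51 blocked=[]
Op 10: conn=66 S1=77 S2=22 S3=51 blocked=[]
Op 11: conn=66 S1=77 S2=32 S3=51 blocked=[]

Answer: 66 77 32 51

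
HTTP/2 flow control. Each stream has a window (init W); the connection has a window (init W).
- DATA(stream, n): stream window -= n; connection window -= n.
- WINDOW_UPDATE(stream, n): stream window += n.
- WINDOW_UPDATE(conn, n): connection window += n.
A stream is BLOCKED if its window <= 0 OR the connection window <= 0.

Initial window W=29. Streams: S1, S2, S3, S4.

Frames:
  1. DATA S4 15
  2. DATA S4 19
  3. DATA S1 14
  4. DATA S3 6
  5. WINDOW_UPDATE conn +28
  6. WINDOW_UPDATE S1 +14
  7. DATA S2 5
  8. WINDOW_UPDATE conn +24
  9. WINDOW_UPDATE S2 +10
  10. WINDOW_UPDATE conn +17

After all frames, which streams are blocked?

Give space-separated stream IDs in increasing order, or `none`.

Op 1: conn=14 S1=29 S2=29 S3=29 S4=14 blocked=[]
Op 2: conn=-5 S1=29 S2=29 S3=29 S4=-5 blocked=[1, 2, 3, 4]
Op 3: conn=-19 S1=15 S2=29 S3=29 S4=-5 blocked=[1, 2, 3, 4]
Op 4: conn=-25 S1=15 S2=29 S3=23 S4=-5 blocked=[1, 2, 3, 4]
Op 5: conn=3 S1=15 S2=29 S3=23 S4=-5 blocked=[4]
Op 6: conn=3 S1=29 S2=29 S3=23 S4=-5 blocked=[4]
Op 7: conn=-2 S1=29 S2=24 S3=23 S4=-5 blocked=[1, 2, 3, 4]
Op 8: conn=22 S1=29 S2=24 S3=23 S4=-5 blocked=[4]
Op 9: conn=22 S1=29 S2=34 S3=23 S4=-5 blocked=[4]
Op 10: conn=39 S1=29 S2=34 S3=23 S4=-5 blocked=[4]

Answer: S4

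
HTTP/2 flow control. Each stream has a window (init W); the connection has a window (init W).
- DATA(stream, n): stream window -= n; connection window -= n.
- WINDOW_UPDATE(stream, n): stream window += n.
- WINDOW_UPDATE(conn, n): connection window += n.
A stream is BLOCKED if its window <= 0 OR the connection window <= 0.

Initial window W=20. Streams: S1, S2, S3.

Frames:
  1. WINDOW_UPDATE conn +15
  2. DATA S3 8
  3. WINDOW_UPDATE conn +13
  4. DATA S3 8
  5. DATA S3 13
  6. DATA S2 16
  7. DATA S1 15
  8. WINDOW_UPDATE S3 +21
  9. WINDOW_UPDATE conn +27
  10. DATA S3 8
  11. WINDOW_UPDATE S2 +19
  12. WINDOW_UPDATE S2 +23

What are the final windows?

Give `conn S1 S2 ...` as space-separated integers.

Op 1: conn=35 S1=20 S2=20 S3=20 blocked=[]
Op 2: conn=27 S1=20 S2=20 S3=12 blocked=[]
Op 3: conn=40 S1=20 S2=20 S3=12 blocked=[]
Op 4: conn=32 S1=20 S2=20 S3=4 blocked=[]
Op 5: conn=19 S1=20 S2=20 S3=-9 blocked=[3]
Op 6: conn=3 S1=20 S2=4 S3=-9 blocked=[3]
Op 7: conn=-12 S1=5 S2=4 S3=-9 blocked=[1, 2, 3]
Op 8: conn=-12 S1=5 S2=4 S3=12 blocked=[1, 2, 3]
Op 9: conn=15 S1=5 S2=4 S3=12 blocked=[]
Op 10: conn=7 S1=5 S2=4 S3=4 blocked=[]
Op 11: conn=7 S1=5 S2=23 S3=4 blocked=[]
Op 12: conn=7 S1=5 S2=46 S3=4 blocked=[]

Answer: 7 5 46 4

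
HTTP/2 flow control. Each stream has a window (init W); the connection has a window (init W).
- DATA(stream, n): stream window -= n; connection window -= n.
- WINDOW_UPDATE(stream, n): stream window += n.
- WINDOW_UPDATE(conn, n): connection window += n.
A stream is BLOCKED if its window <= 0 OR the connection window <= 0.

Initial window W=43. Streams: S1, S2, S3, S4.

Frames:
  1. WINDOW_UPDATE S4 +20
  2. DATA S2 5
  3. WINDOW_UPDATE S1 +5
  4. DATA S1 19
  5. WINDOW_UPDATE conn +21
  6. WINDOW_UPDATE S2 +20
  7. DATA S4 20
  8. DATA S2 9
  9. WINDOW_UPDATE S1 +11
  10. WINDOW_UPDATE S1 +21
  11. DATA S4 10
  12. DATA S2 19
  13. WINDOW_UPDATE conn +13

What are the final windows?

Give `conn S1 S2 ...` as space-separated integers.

Answer: -5 61 30 43 33

Derivation:
Op 1: conn=43 S1=43 S2=43 S3=43 S4=63 blocked=[]
Op 2: conn=38 S1=43 S2=38 S3=43 S4=63 blocked=[]
Op 3: conn=38 S1=48 S2=38 S3=43 S4=63 blocked=[]
Op 4: conn=19 S1=29 S2=38 S3=43 S4=63 blocked=[]
Op 5: conn=40 S1=29 S2=38 S3=43 S4=63 blocked=[]
Op 6: conn=40 S1=29 S2=58 S3=43 S4=63 blocked=[]
Op 7: conn=20 S1=29 S2=58 S3=43 S4=43 blocked=[]
Op 8: conn=11 S1=29 S2=49 S3=43 S4=43 blocked=[]
Op 9: conn=11 S1=40 S2=49 S3=43 S4=43 blocked=[]
Op 10: conn=11 S1=61 S2=49 S3=43 S4=43 blocked=[]
Op 11: conn=1 S1=61 S2=49 S3=43 S4=33 blocked=[]
Op 12: conn=-18 S1=61 S2=30 S3=43 S4=33 blocked=[1, 2, 3, 4]
Op 13: conn=-5 S1=61 S2=30 S3=43 S4=33 blocked=[1, 2, 3, 4]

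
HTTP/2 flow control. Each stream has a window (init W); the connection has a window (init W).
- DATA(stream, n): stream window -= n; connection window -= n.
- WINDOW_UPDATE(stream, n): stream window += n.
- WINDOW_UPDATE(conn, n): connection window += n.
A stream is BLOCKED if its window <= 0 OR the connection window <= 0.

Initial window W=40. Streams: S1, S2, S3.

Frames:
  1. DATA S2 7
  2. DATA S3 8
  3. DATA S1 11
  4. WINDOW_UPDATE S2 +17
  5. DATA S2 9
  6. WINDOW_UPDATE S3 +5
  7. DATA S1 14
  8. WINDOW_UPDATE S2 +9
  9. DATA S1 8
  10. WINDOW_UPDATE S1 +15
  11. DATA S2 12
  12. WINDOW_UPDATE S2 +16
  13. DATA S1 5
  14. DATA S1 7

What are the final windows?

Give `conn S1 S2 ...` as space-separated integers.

Op 1: conn=33 S1=40 S2=33 S3=40 blocked=[]
Op 2: conn=25 S1=40 S2=33 S3=32 blocked=[]
Op 3: conn=14 S1=29 S2=33 S3=32 blocked=[]
Op 4: conn=14 S1=29 S2=50 S3=32 blocked=[]
Op 5: conn=5 S1=29 S2=41 S3=32 blocked=[]
Op 6: conn=5 S1=29 S2=41 S3=37 blocked=[]
Op 7: conn=-9 S1=15 S2=41 S3=37 blocked=[1, 2, 3]
Op 8: conn=-9 S1=15 S2=50 S3=37 blocked=[1, 2, 3]
Op 9: conn=-17 S1=7 S2=50 S3=37 blocked=[1, 2, 3]
Op 10: conn=-17 S1=22 S2=50 S3=37 blocked=[1, 2, 3]
Op 11: conn=-29 S1=22 S2=38 S3=37 blocked=[1, 2, 3]
Op 12: conn=-29 S1=22 S2=54 S3=37 blocked=[1, 2, 3]
Op 13: conn=-34 S1=17 S2=54 S3=37 blocked=[1, 2, 3]
Op 14: conn=-41 S1=10 S2=54 S3=37 blocked=[1, 2, 3]

Answer: -41 10 54 37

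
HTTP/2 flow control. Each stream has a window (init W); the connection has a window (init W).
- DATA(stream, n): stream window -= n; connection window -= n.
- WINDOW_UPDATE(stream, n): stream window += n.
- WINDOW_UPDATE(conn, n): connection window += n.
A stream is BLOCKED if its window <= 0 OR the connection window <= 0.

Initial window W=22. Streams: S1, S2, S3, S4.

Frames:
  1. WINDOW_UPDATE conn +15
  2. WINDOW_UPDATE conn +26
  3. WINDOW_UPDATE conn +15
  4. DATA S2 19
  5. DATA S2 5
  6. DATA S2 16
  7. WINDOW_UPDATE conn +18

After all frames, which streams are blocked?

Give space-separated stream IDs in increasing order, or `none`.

Op 1: conn=37 S1=22 S2=22 S3=22 S4=22 blocked=[]
Op 2: conn=63 S1=22 S2=22 S3=22 S4=22 blocked=[]
Op 3: conn=78 S1=22 S2=22 S3=22 S4=22 blocked=[]
Op 4: conn=59 S1=22 S2=3 S3=22 S4=22 blocked=[]
Op 5: conn=54 S1=22 S2=-2 S3=22 S4=22 blocked=[2]
Op 6: conn=38 S1=22 S2=-18 S3=22 S4=22 blocked=[2]
Op 7: conn=56 S1=22 S2=-18 S3=22 S4=22 blocked=[2]

Answer: S2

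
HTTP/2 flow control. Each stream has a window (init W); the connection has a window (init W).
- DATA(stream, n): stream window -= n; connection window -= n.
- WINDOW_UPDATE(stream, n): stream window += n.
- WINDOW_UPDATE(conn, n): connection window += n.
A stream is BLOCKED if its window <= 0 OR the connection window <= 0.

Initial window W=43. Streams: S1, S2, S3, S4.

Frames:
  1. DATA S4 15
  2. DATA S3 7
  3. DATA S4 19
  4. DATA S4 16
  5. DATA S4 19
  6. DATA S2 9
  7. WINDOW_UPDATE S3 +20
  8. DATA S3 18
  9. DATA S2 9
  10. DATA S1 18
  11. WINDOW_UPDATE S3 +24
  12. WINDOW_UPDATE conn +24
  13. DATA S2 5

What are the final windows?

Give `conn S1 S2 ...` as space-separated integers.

Answer: -68 25 20 62 -26

Derivation:
Op 1: conn=28 S1=43 S2=43 S3=43 S4=28 blocked=[]
Op 2: conn=21 S1=43 S2=43 S3=36 S4=28 blocked=[]
Op 3: conn=2 S1=43 S2=43 S3=36 S4=9 blocked=[]
Op 4: conn=-14 S1=43 S2=43 S3=36 S4=-7 blocked=[1, 2, 3, 4]
Op 5: conn=-33 S1=43 S2=43 S3=36 S4=-26 blocked=[1, 2, 3, 4]
Op 6: conn=-42 S1=43 S2=34 S3=36 S4=-26 blocked=[1, 2, 3, 4]
Op 7: conn=-42 S1=43 S2=34 S3=56 S4=-26 blocked=[1, 2, 3, 4]
Op 8: conn=-60 S1=43 S2=34 S3=38 S4=-26 blocked=[1, 2, 3, 4]
Op 9: conn=-69 S1=43 S2=25 S3=38 S4=-26 blocked=[1, 2, 3, 4]
Op 10: conn=-87 S1=25 S2=25 S3=38 S4=-26 blocked=[1, 2, 3, 4]
Op 11: conn=-87 S1=25 S2=25 S3=62 S4=-26 blocked=[1, 2, 3, 4]
Op 12: conn=-63 S1=25 S2=25 S3=62 S4=-26 blocked=[1, 2, 3, 4]
Op 13: conn=-68 S1=25 S2=20 S3=62 S4=-26 blocked=[1, 2, 3, 4]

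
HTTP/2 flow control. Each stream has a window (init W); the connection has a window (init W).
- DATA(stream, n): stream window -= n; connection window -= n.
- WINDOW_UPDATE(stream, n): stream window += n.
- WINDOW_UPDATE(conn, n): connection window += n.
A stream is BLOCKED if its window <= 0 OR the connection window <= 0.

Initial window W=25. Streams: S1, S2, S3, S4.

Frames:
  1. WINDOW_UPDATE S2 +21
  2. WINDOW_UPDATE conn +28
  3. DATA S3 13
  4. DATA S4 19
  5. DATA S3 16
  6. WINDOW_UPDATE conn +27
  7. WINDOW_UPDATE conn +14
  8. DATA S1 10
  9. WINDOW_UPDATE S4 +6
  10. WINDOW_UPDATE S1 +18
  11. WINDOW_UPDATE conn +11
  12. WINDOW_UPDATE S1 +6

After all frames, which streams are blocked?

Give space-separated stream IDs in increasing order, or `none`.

Answer: S3

Derivation:
Op 1: conn=25 S1=25 S2=46 S3=25 S4=25 blocked=[]
Op 2: conn=53 S1=25 S2=46 S3=25 S4=25 blocked=[]
Op 3: conn=40 S1=25 S2=46 S3=12 S4=25 blocked=[]
Op 4: conn=21 S1=25 S2=46 S3=12 S4=6 blocked=[]
Op 5: conn=5 S1=25 S2=46 S3=-4 S4=6 blocked=[3]
Op 6: conn=32 S1=25 S2=46 S3=-4 S4=6 blocked=[3]
Op 7: conn=46 S1=25 S2=46 S3=-4 S4=6 blocked=[3]
Op 8: conn=36 S1=15 S2=46 S3=-4 S4=6 blocked=[3]
Op 9: conn=36 S1=15 S2=46 S3=-4 S4=12 blocked=[3]
Op 10: conn=36 S1=33 S2=46 S3=-4 S4=12 blocked=[3]
Op 11: conn=47 S1=33 S2=46 S3=-4 S4=12 blocked=[3]
Op 12: conn=47 S1=39 S2=46 S3=-4 S4=12 blocked=[3]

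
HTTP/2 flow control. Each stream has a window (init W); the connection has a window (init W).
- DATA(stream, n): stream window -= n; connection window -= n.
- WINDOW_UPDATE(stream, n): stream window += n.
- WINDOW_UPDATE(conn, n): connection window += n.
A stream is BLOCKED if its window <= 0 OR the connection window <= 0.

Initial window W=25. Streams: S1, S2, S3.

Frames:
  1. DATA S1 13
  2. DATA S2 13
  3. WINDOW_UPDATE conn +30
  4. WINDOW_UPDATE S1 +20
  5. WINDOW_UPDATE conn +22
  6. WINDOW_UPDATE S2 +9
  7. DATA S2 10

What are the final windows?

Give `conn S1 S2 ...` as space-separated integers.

Op 1: conn=12 S1=12 S2=25 S3=25 blocked=[]
Op 2: conn=-1 S1=12 S2=12 S3=25 blocked=[1, 2, 3]
Op 3: conn=29 S1=12 S2=12 S3=25 blocked=[]
Op 4: conn=29 S1=32 S2=12 S3=25 blocked=[]
Op 5: conn=51 S1=32 S2=12 S3=25 blocked=[]
Op 6: conn=51 S1=32 S2=21 S3=25 blocked=[]
Op 7: conn=41 S1=32 S2=11 S3=25 blocked=[]

Answer: 41 32 11 25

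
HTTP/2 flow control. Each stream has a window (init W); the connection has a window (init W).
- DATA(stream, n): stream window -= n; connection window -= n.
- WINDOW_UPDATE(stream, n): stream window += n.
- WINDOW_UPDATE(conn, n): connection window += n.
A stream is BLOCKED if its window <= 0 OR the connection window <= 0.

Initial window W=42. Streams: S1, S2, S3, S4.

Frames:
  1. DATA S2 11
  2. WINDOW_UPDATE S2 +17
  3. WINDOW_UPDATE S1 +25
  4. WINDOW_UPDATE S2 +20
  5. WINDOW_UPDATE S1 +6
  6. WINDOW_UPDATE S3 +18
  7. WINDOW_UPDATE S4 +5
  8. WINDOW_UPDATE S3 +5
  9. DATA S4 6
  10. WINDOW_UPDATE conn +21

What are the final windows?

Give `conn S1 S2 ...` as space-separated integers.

Op 1: conn=31 S1=42 S2=31 S3=42 S4=42 blocked=[]
Op 2: conn=31 S1=42 S2=48 S3=42 S4=42 blocked=[]
Op 3: conn=31 S1=67 S2=48 S3=42 S4=42 blocked=[]
Op 4: conn=31 S1=67 S2=68 S3=42 S4=42 blocked=[]
Op 5: conn=31 S1=73 S2=68 S3=42 S4=42 blocked=[]
Op 6: conn=31 S1=73 S2=68 S3=60 S4=42 blocked=[]
Op 7: conn=31 S1=73 S2=68 S3=60 S4=47 blocked=[]
Op 8: conn=31 S1=73 S2=68 S3=65 S4=47 blocked=[]
Op 9: conn=25 S1=73 S2=68 S3=65 S4=41 blocked=[]
Op 10: conn=46 S1=73 S2=68 S3=65 S4=41 blocked=[]

Answer: 46 73 68 65 41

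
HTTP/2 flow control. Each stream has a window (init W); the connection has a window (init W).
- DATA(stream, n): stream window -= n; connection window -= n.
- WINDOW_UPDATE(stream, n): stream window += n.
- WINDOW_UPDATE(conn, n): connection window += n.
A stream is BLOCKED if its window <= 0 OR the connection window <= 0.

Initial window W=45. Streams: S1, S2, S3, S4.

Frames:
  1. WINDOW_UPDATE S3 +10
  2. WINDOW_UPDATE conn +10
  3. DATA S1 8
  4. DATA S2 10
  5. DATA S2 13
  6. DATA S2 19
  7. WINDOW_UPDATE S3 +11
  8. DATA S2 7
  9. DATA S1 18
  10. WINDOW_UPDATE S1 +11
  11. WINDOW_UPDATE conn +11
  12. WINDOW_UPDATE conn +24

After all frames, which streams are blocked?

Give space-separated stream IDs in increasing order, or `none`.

Answer: S2

Derivation:
Op 1: conn=45 S1=45 S2=45 S3=55 S4=45 blocked=[]
Op 2: conn=55 S1=45 S2=45 S3=55 S4=45 blocked=[]
Op 3: conn=47 S1=37 S2=45 S3=55 S4=45 blocked=[]
Op 4: conn=37 S1=37 S2=35 S3=55 S4=45 blocked=[]
Op 5: conn=24 S1=37 S2=22 S3=55 S4=45 blocked=[]
Op 6: conn=5 S1=37 S2=3 S3=55 S4=45 blocked=[]
Op 7: conn=5 S1=37 S2=3 S3=66 S4=45 blocked=[]
Op 8: conn=-2 S1=37 S2=-4 S3=66 S4=45 blocked=[1, 2, 3, 4]
Op 9: conn=-20 S1=19 S2=-4 S3=66 S4=45 blocked=[1, 2, 3, 4]
Op 10: conn=-20 S1=30 S2=-4 S3=66 S4=45 blocked=[1, 2, 3, 4]
Op 11: conn=-9 S1=30 S2=-4 S3=66 S4=45 blocked=[1, 2, 3, 4]
Op 12: conn=15 S1=30 S2=-4 S3=66 S4=45 blocked=[2]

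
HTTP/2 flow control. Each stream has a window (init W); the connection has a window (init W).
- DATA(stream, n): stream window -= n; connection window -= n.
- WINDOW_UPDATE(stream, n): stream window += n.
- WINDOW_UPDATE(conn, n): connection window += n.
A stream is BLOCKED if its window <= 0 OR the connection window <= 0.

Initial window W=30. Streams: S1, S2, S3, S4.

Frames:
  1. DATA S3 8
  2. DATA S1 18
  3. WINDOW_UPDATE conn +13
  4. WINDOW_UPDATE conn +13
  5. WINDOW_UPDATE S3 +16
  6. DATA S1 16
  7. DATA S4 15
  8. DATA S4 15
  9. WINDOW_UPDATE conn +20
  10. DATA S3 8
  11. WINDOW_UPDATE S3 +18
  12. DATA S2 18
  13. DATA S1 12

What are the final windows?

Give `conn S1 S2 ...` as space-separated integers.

Answer: -34 -16 12 48 0

Derivation:
Op 1: conn=22 S1=30 S2=30 S3=22 S4=30 blocked=[]
Op 2: conn=4 S1=12 S2=30 S3=22 S4=30 blocked=[]
Op 3: conn=17 S1=12 S2=30 S3=22 S4=30 blocked=[]
Op 4: conn=30 S1=12 S2=30 S3=22 S4=30 blocked=[]
Op 5: conn=30 S1=12 S2=30 S3=38 S4=30 blocked=[]
Op 6: conn=14 S1=-4 S2=30 S3=38 S4=30 blocked=[1]
Op 7: conn=-1 S1=-4 S2=30 S3=38 S4=15 blocked=[1, 2, 3, 4]
Op 8: conn=-16 S1=-4 S2=30 S3=38 S4=0 blocked=[1, 2, 3, 4]
Op 9: conn=4 S1=-4 S2=30 S3=38 S4=0 blocked=[1, 4]
Op 10: conn=-4 S1=-4 S2=30 S3=30 S4=0 blocked=[1, 2, 3, 4]
Op 11: conn=-4 S1=-4 S2=30 S3=48 S4=0 blocked=[1, 2, 3, 4]
Op 12: conn=-22 S1=-4 S2=12 S3=48 S4=0 blocked=[1, 2, 3, 4]
Op 13: conn=-34 S1=-16 S2=12 S3=48 S4=0 blocked=[1, 2, 3, 4]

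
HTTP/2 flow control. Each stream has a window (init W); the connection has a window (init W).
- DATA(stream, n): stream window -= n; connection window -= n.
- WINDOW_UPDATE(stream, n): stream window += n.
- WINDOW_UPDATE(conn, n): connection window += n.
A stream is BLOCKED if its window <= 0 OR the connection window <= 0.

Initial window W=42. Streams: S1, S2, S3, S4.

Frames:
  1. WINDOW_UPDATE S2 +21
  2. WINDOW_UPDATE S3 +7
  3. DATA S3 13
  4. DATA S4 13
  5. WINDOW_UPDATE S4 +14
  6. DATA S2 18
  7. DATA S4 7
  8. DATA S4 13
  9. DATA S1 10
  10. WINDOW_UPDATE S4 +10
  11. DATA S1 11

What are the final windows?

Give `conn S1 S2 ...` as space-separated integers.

Answer: -43 21 45 36 33

Derivation:
Op 1: conn=42 S1=42 S2=63 S3=42 S4=42 blocked=[]
Op 2: conn=42 S1=42 S2=63 S3=49 S4=42 blocked=[]
Op 3: conn=29 S1=42 S2=63 S3=36 S4=42 blocked=[]
Op 4: conn=16 S1=42 S2=63 S3=36 S4=29 blocked=[]
Op 5: conn=16 S1=42 S2=63 S3=36 S4=43 blocked=[]
Op 6: conn=-2 S1=42 S2=45 S3=36 S4=43 blocked=[1, 2, 3, 4]
Op 7: conn=-9 S1=42 S2=45 S3=36 S4=36 blocked=[1, 2, 3, 4]
Op 8: conn=-22 S1=42 S2=45 S3=36 S4=23 blocked=[1, 2, 3, 4]
Op 9: conn=-32 S1=32 S2=45 S3=36 S4=23 blocked=[1, 2, 3, 4]
Op 10: conn=-32 S1=32 S2=45 S3=36 S4=33 blocked=[1, 2, 3, 4]
Op 11: conn=-43 S1=21 S2=45 S3=36 S4=33 blocked=[1, 2, 3, 4]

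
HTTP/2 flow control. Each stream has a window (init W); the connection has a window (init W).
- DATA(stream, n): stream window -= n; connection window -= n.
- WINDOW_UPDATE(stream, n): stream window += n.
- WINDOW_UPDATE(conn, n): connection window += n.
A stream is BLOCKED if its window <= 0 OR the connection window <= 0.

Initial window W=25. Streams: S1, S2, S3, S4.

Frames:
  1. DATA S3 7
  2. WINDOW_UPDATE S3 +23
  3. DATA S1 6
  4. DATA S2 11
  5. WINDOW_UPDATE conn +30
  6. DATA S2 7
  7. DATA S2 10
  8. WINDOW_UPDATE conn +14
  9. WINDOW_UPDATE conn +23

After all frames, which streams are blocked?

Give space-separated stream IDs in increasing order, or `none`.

Answer: S2

Derivation:
Op 1: conn=18 S1=25 S2=25 S3=18 S4=25 blocked=[]
Op 2: conn=18 S1=25 S2=25 S3=41 S4=25 blocked=[]
Op 3: conn=12 S1=19 S2=25 S3=41 S4=25 blocked=[]
Op 4: conn=1 S1=19 S2=14 S3=41 S4=25 blocked=[]
Op 5: conn=31 S1=19 S2=14 S3=41 S4=25 blocked=[]
Op 6: conn=24 S1=19 S2=7 S3=41 S4=25 blocked=[]
Op 7: conn=14 S1=19 S2=-3 S3=41 S4=25 blocked=[2]
Op 8: conn=28 S1=19 S2=-3 S3=41 S4=25 blocked=[2]
Op 9: conn=51 S1=19 S2=-3 S3=41 S4=25 blocked=[2]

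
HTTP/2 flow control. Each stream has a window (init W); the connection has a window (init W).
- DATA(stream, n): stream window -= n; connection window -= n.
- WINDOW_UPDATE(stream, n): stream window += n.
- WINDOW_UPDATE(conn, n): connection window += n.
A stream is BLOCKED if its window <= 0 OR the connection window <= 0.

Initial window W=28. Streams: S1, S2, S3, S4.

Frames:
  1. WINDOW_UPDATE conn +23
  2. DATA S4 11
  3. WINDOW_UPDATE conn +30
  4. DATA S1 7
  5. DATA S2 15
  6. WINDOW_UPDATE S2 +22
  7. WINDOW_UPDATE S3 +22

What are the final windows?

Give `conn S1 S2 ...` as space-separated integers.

Op 1: conn=51 S1=28 S2=28 S3=28 S4=28 blocked=[]
Op 2: conn=40 S1=28 S2=28 S3=28 S4=17 blocked=[]
Op 3: conn=70 S1=28 S2=28 S3=28 S4=17 blocked=[]
Op 4: conn=63 S1=21 S2=28 S3=28 S4=17 blocked=[]
Op 5: conn=48 S1=21 S2=13 S3=28 S4=17 blocked=[]
Op 6: conn=48 S1=21 S2=35 S3=28 S4=17 blocked=[]
Op 7: conn=48 S1=21 S2=35 S3=50 S4=17 blocked=[]

Answer: 48 21 35 50 17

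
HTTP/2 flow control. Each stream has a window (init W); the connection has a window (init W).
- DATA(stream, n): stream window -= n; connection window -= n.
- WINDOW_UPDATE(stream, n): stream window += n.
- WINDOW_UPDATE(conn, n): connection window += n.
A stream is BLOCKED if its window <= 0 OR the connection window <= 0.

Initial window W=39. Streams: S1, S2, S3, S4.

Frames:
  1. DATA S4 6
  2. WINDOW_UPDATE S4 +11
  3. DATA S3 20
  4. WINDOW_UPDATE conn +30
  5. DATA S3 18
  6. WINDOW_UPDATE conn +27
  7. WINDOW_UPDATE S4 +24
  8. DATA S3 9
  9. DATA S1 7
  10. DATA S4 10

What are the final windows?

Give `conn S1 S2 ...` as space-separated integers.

Answer: 26 32 39 -8 58

Derivation:
Op 1: conn=33 S1=39 S2=39 S3=39 S4=33 blocked=[]
Op 2: conn=33 S1=39 S2=39 S3=39 S4=44 blocked=[]
Op 3: conn=13 S1=39 S2=39 S3=19 S4=44 blocked=[]
Op 4: conn=43 S1=39 S2=39 S3=19 S4=44 blocked=[]
Op 5: conn=25 S1=39 S2=39 S3=1 S4=44 blocked=[]
Op 6: conn=52 S1=39 S2=39 S3=1 S4=44 blocked=[]
Op 7: conn=52 S1=39 S2=39 S3=1 S4=68 blocked=[]
Op 8: conn=43 S1=39 S2=39 S3=-8 S4=68 blocked=[3]
Op 9: conn=36 S1=32 S2=39 S3=-8 S4=68 blocked=[3]
Op 10: conn=26 S1=32 S2=39 S3=-8 S4=58 blocked=[3]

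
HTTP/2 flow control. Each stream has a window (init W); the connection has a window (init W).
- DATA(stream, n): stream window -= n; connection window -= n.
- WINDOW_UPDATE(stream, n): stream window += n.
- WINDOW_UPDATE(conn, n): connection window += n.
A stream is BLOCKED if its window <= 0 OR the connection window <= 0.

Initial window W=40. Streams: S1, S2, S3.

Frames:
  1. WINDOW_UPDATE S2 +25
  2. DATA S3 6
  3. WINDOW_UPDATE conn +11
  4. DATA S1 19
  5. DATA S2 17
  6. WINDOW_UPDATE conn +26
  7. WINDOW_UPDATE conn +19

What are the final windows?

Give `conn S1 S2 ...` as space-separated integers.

Op 1: conn=40 S1=40 S2=65 S3=40 blocked=[]
Op 2: conn=34 S1=40 S2=65 S3=34 blocked=[]
Op 3: conn=45 S1=40 S2=65 S3=34 blocked=[]
Op 4: conn=26 S1=21 S2=65 S3=34 blocked=[]
Op 5: conn=9 S1=21 S2=48 S3=34 blocked=[]
Op 6: conn=35 S1=21 S2=48 S3=34 blocked=[]
Op 7: conn=54 S1=21 S2=48 S3=34 blocked=[]

Answer: 54 21 48 34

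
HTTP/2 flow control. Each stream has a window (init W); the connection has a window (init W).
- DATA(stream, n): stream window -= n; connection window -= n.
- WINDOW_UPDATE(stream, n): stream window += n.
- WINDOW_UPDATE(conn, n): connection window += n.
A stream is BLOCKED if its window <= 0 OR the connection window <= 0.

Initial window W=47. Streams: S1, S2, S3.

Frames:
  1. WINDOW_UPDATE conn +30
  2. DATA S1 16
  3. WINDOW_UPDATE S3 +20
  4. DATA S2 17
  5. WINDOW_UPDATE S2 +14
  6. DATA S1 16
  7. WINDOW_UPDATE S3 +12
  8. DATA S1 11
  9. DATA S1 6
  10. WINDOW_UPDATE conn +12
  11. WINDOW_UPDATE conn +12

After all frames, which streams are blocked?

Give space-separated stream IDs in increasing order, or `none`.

Op 1: conn=77 S1=47 S2=47 S3=47 blocked=[]
Op 2: conn=61 S1=31 S2=47 S3=47 blocked=[]
Op 3: conn=61 S1=31 S2=47 S3=67 blocked=[]
Op 4: conn=44 S1=31 S2=30 S3=67 blocked=[]
Op 5: conn=44 S1=31 S2=44 S3=67 blocked=[]
Op 6: conn=28 S1=15 S2=44 S3=67 blocked=[]
Op 7: conn=28 S1=15 S2=44 S3=79 blocked=[]
Op 8: conn=17 S1=4 S2=44 S3=79 blocked=[]
Op 9: conn=11 S1=-2 S2=44 S3=79 blocked=[1]
Op 10: conn=23 S1=-2 S2=44 S3=79 blocked=[1]
Op 11: conn=35 S1=-2 S2=44 S3=79 blocked=[1]

Answer: S1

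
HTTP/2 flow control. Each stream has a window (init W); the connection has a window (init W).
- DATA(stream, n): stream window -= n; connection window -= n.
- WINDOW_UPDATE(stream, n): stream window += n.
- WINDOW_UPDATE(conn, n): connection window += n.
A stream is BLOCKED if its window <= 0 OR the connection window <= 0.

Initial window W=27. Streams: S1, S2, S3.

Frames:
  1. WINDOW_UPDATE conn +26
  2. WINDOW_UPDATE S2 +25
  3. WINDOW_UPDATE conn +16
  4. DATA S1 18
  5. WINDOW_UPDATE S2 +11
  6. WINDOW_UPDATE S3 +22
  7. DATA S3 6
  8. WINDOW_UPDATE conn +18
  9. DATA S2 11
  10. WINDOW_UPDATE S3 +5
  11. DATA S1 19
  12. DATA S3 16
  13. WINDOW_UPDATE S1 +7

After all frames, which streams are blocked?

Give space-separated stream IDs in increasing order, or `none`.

Answer: S1

Derivation:
Op 1: conn=53 S1=27 S2=27 S3=27 blocked=[]
Op 2: conn=53 S1=27 S2=52 S3=27 blocked=[]
Op 3: conn=69 S1=27 S2=52 S3=27 blocked=[]
Op 4: conn=51 S1=9 S2=52 S3=27 blocked=[]
Op 5: conn=51 S1=9 S2=63 S3=27 blocked=[]
Op 6: conn=51 S1=9 S2=63 S3=49 blocked=[]
Op 7: conn=45 S1=9 S2=63 S3=43 blocked=[]
Op 8: conn=63 S1=9 S2=63 S3=43 blocked=[]
Op 9: conn=52 S1=9 S2=52 S3=43 blocked=[]
Op 10: conn=52 S1=9 S2=52 S3=48 blocked=[]
Op 11: conn=33 S1=-10 S2=52 S3=48 blocked=[1]
Op 12: conn=17 S1=-10 S2=52 S3=32 blocked=[1]
Op 13: conn=17 S1=-3 S2=52 S3=32 blocked=[1]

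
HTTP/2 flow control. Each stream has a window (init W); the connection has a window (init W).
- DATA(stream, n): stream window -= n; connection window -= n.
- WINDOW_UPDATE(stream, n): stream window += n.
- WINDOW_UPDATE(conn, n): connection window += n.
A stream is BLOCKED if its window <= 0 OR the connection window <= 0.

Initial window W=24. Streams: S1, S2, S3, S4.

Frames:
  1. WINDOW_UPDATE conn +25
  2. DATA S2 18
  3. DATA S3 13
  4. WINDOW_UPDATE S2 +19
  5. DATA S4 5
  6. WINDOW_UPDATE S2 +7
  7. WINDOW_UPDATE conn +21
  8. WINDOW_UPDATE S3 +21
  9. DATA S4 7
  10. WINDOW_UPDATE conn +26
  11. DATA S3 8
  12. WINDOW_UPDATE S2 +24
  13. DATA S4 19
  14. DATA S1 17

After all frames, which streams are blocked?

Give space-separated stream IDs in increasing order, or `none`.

Answer: S4

Derivation:
Op 1: conn=49 S1=24 S2=24 S3=24 S4=24 blocked=[]
Op 2: conn=31 S1=24 S2=6 S3=24 S4=24 blocked=[]
Op 3: conn=18 S1=24 S2=6 S3=11 S4=24 blocked=[]
Op 4: conn=18 S1=24 S2=25 S3=11 S4=24 blocked=[]
Op 5: conn=13 S1=24 S2=25 S3=11 S4=19 blocked=[]
Op 6: conn=13 S1=24 S2=32 S3=11 S4=19 blocked=[]
Op 7: conn=34 S1=24 S2=32 S3=11 S4=19 blocked=[]
Op 8: conn=34 S1=24 S2=32 S3=32 S4=19 blocked=[]
Op 9: conn=27 S1=24 S2=32 S3=32 S4=12 blocked=[]
Op 10: conn=53 S1=24 S2=32 S3=32 S4=12 blocked=[]
Op 11: conn=45 S1=24 S2=32 S3=24 S4=12 blocked=[]
Op 12: conn=45 S1=24 S2=56 S3=24 S4=12 blocked=[]
Op 13: conn=26 S1=24 S2=56 S3=24 S4=-7 blocked=[4]
Op 14: conn=9 S1=7 S2=56 S3=24 S4=-7 blocked=[4]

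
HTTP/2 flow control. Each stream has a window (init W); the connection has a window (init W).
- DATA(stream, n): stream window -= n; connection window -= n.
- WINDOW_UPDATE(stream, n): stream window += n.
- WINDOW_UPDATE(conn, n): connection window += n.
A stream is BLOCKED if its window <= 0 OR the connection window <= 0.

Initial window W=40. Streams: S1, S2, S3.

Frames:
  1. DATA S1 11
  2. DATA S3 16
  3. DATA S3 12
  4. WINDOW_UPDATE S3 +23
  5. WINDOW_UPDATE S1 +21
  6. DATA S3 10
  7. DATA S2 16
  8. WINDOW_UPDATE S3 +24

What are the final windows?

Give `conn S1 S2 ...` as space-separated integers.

Op 1: conn=29 S1=29 S2=40 S3=40 blocked=[]
Op 2: conn=13 S1=29 S2=40 S3=24 blocked=[]
Op 3: conn=1 S1=29 S2=40 S3=12 blocked=[]
Op 4: conn=1 S1=29 S2=40 S3=35 blocked=[]
Op 5: conn=1 S1=50 S2=40 S3=35 blocked=[]
Op 6: conn=-9 S1=50 S2=40 S3=25 blocked=[1, 2, 3]
Op 7: conn=-25 S1=50 S2=24 S3=25 blocked=[1, 2, 3]
Op 8: conn=-25 S1=50 S2=24 S3=49 blocked=[1, 2, 3]

Answer: -25 50 24 49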